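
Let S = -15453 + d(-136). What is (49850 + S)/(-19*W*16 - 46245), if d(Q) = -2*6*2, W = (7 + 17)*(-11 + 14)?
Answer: -34373/68133 ≈ -0.50450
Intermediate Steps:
W = 72 (W = 24*3 = 72)
d(Q) = -24 (d(Q) = -12*2 = -24)
S = -15477 (S = -15453 - 24 = -15477)
(49850 + S)/(-19*W*16 - 46245) = (49850 - 15477)/(-19*72*16 - 46245) = 34373/(-1368*16 - 46245) = 34373/(-21888 - 46245) = 34373/(-68133) = 34373*(-1/68133) = -34373/68133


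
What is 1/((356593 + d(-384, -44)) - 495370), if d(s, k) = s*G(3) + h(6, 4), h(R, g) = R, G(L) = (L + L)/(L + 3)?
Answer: -1/139155 ≈ -7.1862e-6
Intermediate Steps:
G(L) = 2*L/(3 + L) (G(L) = (2*L)/(3 + L) = 2*L/(3 + L))
d(s, k) = 6 + s (d(s, k) = s*(2*3/(3 + 3)) + 6 = s*(2*3/6) + 6 = s*(2*3*(1/6)) + 6 = s*1 + 6 = s + 6 = 6 + s)
1/((356593 + d(-384, -44)) - 495370) = 1/((356593 + (6 - 384)) - 495370) = 1/((356593 - 378) - 495370) = 1/(356215 - 495370) = 1/(-139155) = -1/139155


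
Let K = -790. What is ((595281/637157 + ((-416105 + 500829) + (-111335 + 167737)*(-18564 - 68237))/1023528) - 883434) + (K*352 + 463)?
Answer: -126715970062257329/108691338316 ≈ -1.1658e+6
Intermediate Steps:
((595281/637157 + ((-416105 + 500829) + (-111335 + 167737)*(-18564 - 68237))/1023528) - 883434) + (K*352 + 463) = ((595281/637157 + ((-416105 + 500829) + (-111335 + 167737)*(-18564 - 68237))/1023528) - 883434) + (-790*352 + 463) = ((595281*(1/637157) + (84724 + 56402*(-86801))*(1/1023528)) - 883434) + (-278080 + 463) = ((595281/637157 + (84724 - 4895750002)*(1/1023528)) - 883434) - 277617 = ((595281/637157 - 4895665278*1/1023528) - 883434) - 277617 = ((595281/637157 - 815944213/170588) - 883434) - 277617 = (-519783019127213/108691338316 - 883434) - 277617 = -96541406792984357/108691338316 - 277617 = -126715970062257329/108691338316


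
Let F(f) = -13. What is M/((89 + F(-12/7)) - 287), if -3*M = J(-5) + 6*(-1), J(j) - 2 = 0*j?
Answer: -4/633 ≈ -0.0063191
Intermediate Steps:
J(j) = 2 (J(j) = 2 + 0*j = 2 + 0 = 2)
M = 4/3 (M = -(2 + 6*(-1))/3 = -(2 - 6)/3 = -⅓*(-4) = 4/3 ≈ 1.3333)
M/((89 + F(-12/7)) - 287) = 4/(3*((89 - 13) - 287)) = 4/(3*(76 - 287)) = (4/3)/(-211) = (4/3)*(-1/211) = -4/633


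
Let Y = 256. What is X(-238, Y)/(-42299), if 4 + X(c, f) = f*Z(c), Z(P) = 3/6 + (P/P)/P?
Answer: -14628/5033581 ≈ -0.0029061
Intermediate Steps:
Z(P) = 1/2 + 1/P (Z(P) = 3*(1/6) + 1/P = 1/2 + 1/P)
X(c, f) = -4 + f*(2 + c)/(2*c) (X(c, f) = -4 + f*((2 + c)/(2*c)) = -4 + f*(2 + c)/(2*c))
X(-238, Y)/(-42299) = (-4 + (1/2)*256 + 256/(-238))/(-42299) = (-4 + 128 + 256*(-1/238))*(-1/42299) = (-4 + 128 - 128/119)*(-1/42299) = (14628/119)*(-1/42299) = -14628/5033581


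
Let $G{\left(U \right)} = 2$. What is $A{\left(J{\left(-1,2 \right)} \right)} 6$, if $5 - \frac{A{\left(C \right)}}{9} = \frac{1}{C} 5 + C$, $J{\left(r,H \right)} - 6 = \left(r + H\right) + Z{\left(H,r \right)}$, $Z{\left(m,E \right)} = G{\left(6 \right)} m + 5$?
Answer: $- \frac{4887}{8} \approx -610.88$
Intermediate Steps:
$Z{\left(m,E \right)} = 5 + 2 m$ ($Z{\left(m,E \right)} = 2 m + 5 = 5 + 2 m$)
$J{\left(r,H \right)} = 11 + r + 3 H$ ($J{\left(r,H \right)} = 6 + \left(\left(r + H\right) + \left(5 + 2 H\right)\right) = 6 + \left(\left(H + r\right) + \left(5 + 2 H\right)\right) = 6 + \left(5 + r + 3 H\right) = 11 + r + 3 H$)
$A{\left(C \right)} = 45 - \frac{45}{C} - 9 C$ ($A{\left(C \right)} = 45 - 9 \left(\frac{1}{C} 5 + C\right) = 45 - 9 \left(\frac{5}{C} + C\right) = 45 - 9 \left(C + \frac{5}{C}\right) = 45 - \left(9 C + \frac{45}{C}\right) = 45 - \frac{45}{C} - 9 C$)
$A{\left(J{\left(-1,2 \right)} \right)} 6 = \left(45 - \frac{45}{11 - 1 + 3 \cdot 2} - 9 \left(11 - 1 + 3 \cdot 2\right)\right) 6 = \left(45 - \frac{45}{11 - 1 + 6} - 9 \left(11 - 1 + 6\right)\right) 6 = \left(45 - \frac{45}{16} - 144\right) 6 = \left(- \frac{1629}{16}\right) 6 = - \frac{4887}{8}$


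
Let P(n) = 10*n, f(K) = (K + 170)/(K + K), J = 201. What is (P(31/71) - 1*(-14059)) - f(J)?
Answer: 401370257/28542 ≈ 14062.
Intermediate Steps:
f(K) = (170 + K)/(2*K) (f(K) = (170 + K)/((2*K)) = (170 + K)*(1/(2*K)) = (170 + K)/(2*K))
(P(31/71) - 1*(-14059)) - f(J) = (10*(31/71) - 1*(-14059)) - (170 + 201)/(2*201) = (10*(31*(1/71)) + 14059) - 371/(2*201) = (10*(31/71) + 14059) - 1*371/402 = (310/71 + 14059) - 371/402 = 998499/71 - 371/402 = 401370257/28542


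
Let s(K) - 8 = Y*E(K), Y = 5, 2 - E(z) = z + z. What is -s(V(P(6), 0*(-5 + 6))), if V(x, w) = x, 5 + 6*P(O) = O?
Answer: -49/3 ≈ -16.333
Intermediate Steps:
E(z) = 2 - 2*z (E(z) = 2 - (z + z) = 2 - 2*z)
P(O) = -⅚ + O/6
s(K) = 18 - 10*K (s(K) = 8 + 5*(2 - 2*K) = 8 + (10 - 10*K) = 18 - 10*K)
-s(V(P(6), 0*(-5 + 6))) = -(18 - 10*(-⅚ + (⅙)*6)) = -(18 - 10*(-⅚ + 1)) = -(18 - 10*⅙) = -(18 - 5/3) = -1*49/3 = -49/3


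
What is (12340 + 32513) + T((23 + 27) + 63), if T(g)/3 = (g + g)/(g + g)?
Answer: 44856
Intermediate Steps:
T(g) = 3 (T(g) = 3*((g + g)/(g + g)) = 3*((2*g)/((2*g))) = 3*((2*g)*(1/(2*g))) = 3*1 = 3)
(12340 + 32513) + T((23 + 27) + 63) = (12340 + 32513) + 3 = 44853 + 3 = 44856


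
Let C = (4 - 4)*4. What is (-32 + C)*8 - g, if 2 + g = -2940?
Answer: 2686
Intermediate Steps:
C = 0 (C = 0*4 = 0)
g = -2942 (g = -2 - 2940 = -2942)
(-32 + C)*8 - g = (-32 + 0)*8 - 1*(-2942) = -32*8 + 2942 = -256 + 2942 = 2686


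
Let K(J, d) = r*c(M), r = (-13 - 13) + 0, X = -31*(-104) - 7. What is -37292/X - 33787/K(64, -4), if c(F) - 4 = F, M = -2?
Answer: 8211815/12868 ≈ 638.16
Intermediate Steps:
c(F) = 4 + F
X = 3217 (X = 3224 - 7 = 3217)
r = -26 (r = -26 + 0 = -26)
K(J, d) = -52 (K(J, d) = -26*(4 - 2) = -26*2 = -52)
-37292/X - 33787/K(64, -4) = -37292/3217 - 33787/(-52) = -37292*1/3217 - 33787*(-1/52) = -37292/3217 + 2599/4 = 8211815/12868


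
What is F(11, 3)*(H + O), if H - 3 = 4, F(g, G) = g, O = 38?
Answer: 495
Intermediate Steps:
H = 7 (H = 3 + 4 = 7)
F(11, 3)*(H + O) = 11*(7 + 38) = 11*45 = 495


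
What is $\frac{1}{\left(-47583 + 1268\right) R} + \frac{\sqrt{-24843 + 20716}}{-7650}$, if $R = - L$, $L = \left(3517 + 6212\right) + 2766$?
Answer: $\frac{1}{578705925} - \frac{i \sqrt{4127}}{7650} \approx 1.728 \cdot 10^{-9} - 0.0083976 i$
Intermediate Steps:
$L = 12495$ ($L = 9729 + 2766 = 12495$)
$R = -12495$ ($R = \left(-1\right) 12495 = -12495$)
$\frac{1}{\left(-47583 + 1268\right) R} + \frac{\sqrt{-24843 + 20716}}{-7650} = \frac{1}{\left(-47583 + 1268\right) \left(-12495\right)} + \frac{\sqrt{-24843 + 20716}}{-7650} = \frac{1}{-46315} \left(- \frac{1}{12495}\right) + \sqrt{-4127} \left(- \frac{1}{7650}\right) = \left(- \frac{1}{46315}\right) \left(- \frac{1}{12495}\right) + i \sqrt{4127} \left(- \frac{1}{7650}\right) = \frac{1}{578705925} - \frac{i \sqrt{4127}}{7650}$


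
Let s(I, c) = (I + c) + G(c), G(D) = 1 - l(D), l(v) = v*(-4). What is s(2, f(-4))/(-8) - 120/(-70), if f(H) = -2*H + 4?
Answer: -345/56 ≈ -6.1607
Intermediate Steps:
l(v) = -4*v
f(H) = 4 - 2*H
G(D) = 1 + 4*D (G(D) = 1 - (-4)*D = 1 + 4*D)
s(I, c) = 1 + I + 5*c (s(I, c) = (I + c) + (1 + 4*c) = 1 + I + 5*c)
s(2, f(-4))/(-8) - 120/(-70) = (1 + 2 + 5*(4 - 2*(-4)))/(-8) - 120/(-70) = (1 + 2 + 5*(4 + 8))*(-1/8) - 120*(-1/70) = (1 + 2 + 5*12)*(-1/8) + 12/7 = (1 + 2 + 60)*(-1/8) + 12/7 = 63*(-1/8) + 12/7 = -63/8 + 12/7 = -345/56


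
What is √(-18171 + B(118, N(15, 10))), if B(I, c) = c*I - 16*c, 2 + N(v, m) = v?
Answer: I*√16845 ≈ 129.79*I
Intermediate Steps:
N(v, m) = -2 + v
B(I, c) = -16*c + I*c (B(I, c) = I*c - 16*c = -16*c + I*c)
√(-18171 + B(118, N(15, 10))) = √(-18171 + (-2 + 15)*(-16 + 118)) = √(-18171 + 13*102) = √(-18171 + 1326) = √(-16845) = I*√16845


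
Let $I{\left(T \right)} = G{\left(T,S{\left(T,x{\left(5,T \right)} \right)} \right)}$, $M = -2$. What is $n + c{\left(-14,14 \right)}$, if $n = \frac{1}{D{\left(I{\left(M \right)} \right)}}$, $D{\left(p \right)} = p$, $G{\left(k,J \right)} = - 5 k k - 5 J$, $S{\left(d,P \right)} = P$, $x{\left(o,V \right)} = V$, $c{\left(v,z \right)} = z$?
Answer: $\frac{139}{10} \approx 13.9$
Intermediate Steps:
$G{\left(k,J \right)} = - 5 J - 5 k^{2}$ ($G{\left(k,J \right)} = - 5 k^{2} - 5 J = - 5 J - 5 k^{2}$)
$I{\left(T \right)} = - 5 T - 5 T^{2}$
$n = - \frac{1}{10}$ ($n = \frac{1}{5 \left(-2\right) \left(-1 - -2\right)} = \frac{1}{5 \left(-2\right) \left(-1 + 2\right)} = \frac{1}{5 \left(-2\right) 1} = \frac{1}{-10} = - \frac{1}{10} \approx -0.1$)
$n + c{\left(-14,14 \right)} = - \frac{1}{10} + 14 = \frac{139}{10}$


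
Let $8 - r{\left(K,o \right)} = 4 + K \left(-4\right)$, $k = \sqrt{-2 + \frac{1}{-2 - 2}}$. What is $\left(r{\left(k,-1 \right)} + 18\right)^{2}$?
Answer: $448 + 264 i \approx 448.0 + 264.0 i$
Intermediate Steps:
$k = \frac{3 i}{2}$ ($k = \sqrt{-2 + \frac{1}{-4}} = \sqrt{-2 - \frac{1}{4}} = \sqrt{- \frac{9}{4}} = \frac{3 i}{2} \approx 1.5 i$)
$r{\left(K,o \right)} = 4 + 4 K$ ($r{\left(K,o \right)} = 8 - \left(4 + K \left(-4\right)\right) = 8 - \left(4 - 4 K\right) = 8 + \left(-4 + 4 K\right) = 4 + 4 K$)
$\left(r{\left(k,-1 \right)} + 18\right)^{2} = \left(\left(4 + 4 \frac{3 i}{2}\right) + 18\right)^{2} = \left(\left(4 + 6 i\right) + 18\right)^{2} = \left(22 + 6 i\right)^{2}$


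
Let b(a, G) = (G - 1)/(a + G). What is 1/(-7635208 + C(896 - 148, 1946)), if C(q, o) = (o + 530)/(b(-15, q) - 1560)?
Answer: -1142733/8725005958372 ≈ -1.3097e-7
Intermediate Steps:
b(a, G) = (-1 + G)/(G + a)
C(q, o) = (530 + o)/(-1560 + (-1 + q)/(-15 + q)) (C(q, o) = (o + 530)/((-1 + q)/(q - 15) - 1560) = (530 + o)/((-1 + q)/(-15 + q) - 1560) = (530 + o)/(-1560 + (-1 + q)/(-15 + q)))
1/(-7635208 + C(896 - 148, 1946)) = 1/(-7635208 - (-15 + (896 - 148))*(530 + 1946)/(-23399 + 1559*(896 - 148))) = 1/(-7635208 - 1*(-15 + 748)*2476/(-23399 + 1559*748)) = 1/(-7635208 - 1*733*2476/(-23399 + 1166132)) = 1/(-7635208 - 1*733*2476/1142733) = 1/(-7635208 - 1*1/1142733*733*2476) = 1/(-7635208 - 1814908/1142733) = 1/(-8725005958372/1142733) = -1142733/8725005958372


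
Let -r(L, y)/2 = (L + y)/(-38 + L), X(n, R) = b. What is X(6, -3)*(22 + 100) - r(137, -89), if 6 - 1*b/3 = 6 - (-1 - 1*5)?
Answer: -72436/33 ≈ -2195.0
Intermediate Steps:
b = -18 (b = 18 - 3*(6 - (-1 - 1*5)) = 18 - 3*(6 - (-1 - 5)) = 18 - 3*(6 - 1*(-6)) = 18 - 3*(6 + 6) = 18 - 3*12 = 18 - 36 = -18)
X(n, R) = -18
r(L, y) = -2*(L + y)/(-38 + L)
X(6, -3)*(22 + 100) - r(137, -89) = -18*(22 + 100) - 2*(-1*137 - 1*(-89))/(-38 + 137) = -18*122 - 2*(-137 + 89)/99 = -2196 - 2*(-48)/99 = -2196 - 1*(-32/33) = -2196 + 32/33 = -72436/33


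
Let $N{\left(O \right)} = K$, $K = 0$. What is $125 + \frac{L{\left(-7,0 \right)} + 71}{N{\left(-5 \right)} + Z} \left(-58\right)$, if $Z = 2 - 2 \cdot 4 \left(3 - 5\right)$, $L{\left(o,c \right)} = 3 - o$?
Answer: $-136$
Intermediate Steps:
$N{\left(O \right)} = 0$
$Z = 18$ ($Z = 2 - 2 \cdot 4 \left(-2\right) = 2 - -16 = 2 + 16 = 18$)
$125 + \frac{L{\left(-7,0 \right)} + 71}{N{\left(-5 \right)} + Z} \left(-58\right) = 125 + \frac{\left(3 - -7\right) + 71}{0 + 18} \left(-58\right) = 125 + \frac{\left(3 + 7\right) + 71}{18} \left(-58\right) = 125 + \left(10 + 71\right) \frac{1}{18} \left(-58\right) = 125 + 81 \cdot \frac{1}{18} \left(-58\right) = 125 + \frac{9}{2} \left(-58\right) = 125 - 261 = -136$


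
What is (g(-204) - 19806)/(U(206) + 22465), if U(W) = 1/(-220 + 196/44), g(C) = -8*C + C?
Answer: -21787119/26632252 ≈ -0.81807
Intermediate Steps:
g(C) = -7*C
U(W) = -11/2371 (U(W) = 1/(-220 + 196*(1/44)) = 1/(-220 + 49/11) = 1/(-2371/11) = -11/2371)
(g(-204) - 19806)/(U(206) + 22465) = (-7*(-204) - 19806)/(-11/2371 + 22465) = (1428 - 19806)/(53264504/2371) = -18378*2371/53264504 = -21787119/26632252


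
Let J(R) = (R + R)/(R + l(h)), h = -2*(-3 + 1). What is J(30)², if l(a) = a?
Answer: 900/289 ≈ 3.1142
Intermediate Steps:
h = 4 (h = -2*(-2) = 4)
J(R) = 2*R/(4 + R) (J(R) = (R + R)/(R + 4) = (2*R)/(4 + R) = 2*R/(4 + R))
J(30)² = (2*30/(4 + 30))² = (2*30/34)² = (2*30*(1/34))² = (30/17)² = 900/289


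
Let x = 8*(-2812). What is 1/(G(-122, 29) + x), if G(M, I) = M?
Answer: -1/22618 ≈ -4.4213e-5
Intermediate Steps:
x = -22496
1/(G(-122, 29) + x) = 1/(-122 - 22496) = 1/(-22618) = -1/22618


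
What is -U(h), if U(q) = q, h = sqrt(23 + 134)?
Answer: -sqrt(157) ≈ -12.530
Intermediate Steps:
h = sqrt(157) ≈ 12.530
-U(h) = -sqrt(157)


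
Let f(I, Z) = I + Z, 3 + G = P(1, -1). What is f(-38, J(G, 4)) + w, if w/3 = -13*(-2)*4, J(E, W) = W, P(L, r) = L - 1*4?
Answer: 278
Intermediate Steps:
P(L, r) = -4 + L (P(L, r) = L - 4 = -4 + L)
G = -6 (G = -3 + (-4 + 1) = -3 - 3 = -6)
w = 312 (w = 3*(-13*(-2)*4) = 3*(26*4) = 3*104 = 312)
f(-38, J(G, 4)) + w = (-38 + 4) + 312 = -34 + 312 = 278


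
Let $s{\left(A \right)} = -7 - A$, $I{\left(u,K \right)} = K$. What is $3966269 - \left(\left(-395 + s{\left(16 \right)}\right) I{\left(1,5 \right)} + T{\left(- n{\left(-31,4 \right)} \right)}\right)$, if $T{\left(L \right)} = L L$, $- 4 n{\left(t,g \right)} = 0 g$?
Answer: $3968359$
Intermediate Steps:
$n{\left(t,g \right)} = 0$ ($n{\left(t,g \right)} = - \frac{0 g}{4} = \left(- \frac{1}{4}\right) 0 = 0$)
$T{\left(L \right)} = L^{2}$
$3966269 - \left(\left(-395 + s{\left(16 \right)}\right) I{\left(1,5 \right)} + T{\left(- n{\left(-31,4 \right)} \right)}\right) = 3966269 - \left(\left(-395 - 23\right) 5 + \left(\left(-1\right) 0\right)^{2}\right) = 3966269 - \left(\left(-395 - 23\right) 5 + 0^{2}\right) = 3966269 - \left(\left(-395 - 23\right) 5 + 0\right) = 3966269 - \left(\left(-418\right) 5 + 0\right) = 3966269 - \left(-2090 + 0\right) = 3966269 - -2090 = 3966269 + 2090 = 3968359$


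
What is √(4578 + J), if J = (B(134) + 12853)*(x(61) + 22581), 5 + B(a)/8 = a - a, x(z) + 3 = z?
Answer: √290078085 ≈ 17032.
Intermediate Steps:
x(z) = -3 + z
B(a) = -40 (B(a) = -40 + 8*(a - a) = -40 + 8*0 = -40 + 0 = -40)
J = 290073507 (J = (-40 + 12853)*((-3 + 61) + 22581) = 12813*(58 + 22581) = 12813*22639 = 290073507)
√(4578 + J) = √(4578 + 290073507) = √290078085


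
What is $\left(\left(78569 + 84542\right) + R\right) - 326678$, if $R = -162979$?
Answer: $-326546$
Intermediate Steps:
$\left(\left(78569 + 84542\right) + R\right) - 326678 = \left(\left(78569 + 84542\right) - 162979\right) - 326678 = \left(163111 - 162979\right) - 326678 = 132 - 326678 = -326546$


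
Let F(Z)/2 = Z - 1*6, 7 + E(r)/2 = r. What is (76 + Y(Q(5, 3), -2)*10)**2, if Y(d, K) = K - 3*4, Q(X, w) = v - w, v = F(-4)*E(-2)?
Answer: 4096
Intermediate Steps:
E(r) = -14 + 2*r
F(Z) = -12 + 2*Z (F(Z) = 2*(Z - 1*6) = 2*(Z - 6) = 2*(-6 + Z) = -12 + 2*Z)
v = 360 (v = (-12 + 2*(-4))*(-14 + 2*(-2)) = (-12 - 8)*(-14 - 4) = -20*(-18) = 360)
Q(X, w) = 360 - w
Y(d, K) = -12 + K (Y(d, K) = K - 12 = -12 + K)
(76 + Y(Q(5, 3), -2)*10)**2 = (76 + (-12 - 2)*10)**2 = (76 - 14*10)**2 = (76 - 140)**2 = (-64)**2 = 4096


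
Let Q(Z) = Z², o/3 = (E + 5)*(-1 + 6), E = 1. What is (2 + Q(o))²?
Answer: 65642404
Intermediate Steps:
o = 90 (o = 3*((1 + 5)*(-1 + 6)) = 3*(6*5) = 3*30 = 90)
(2 + Q(o))² = (2 + 90²)² = (2 + 8100)² = 8102² = 65642404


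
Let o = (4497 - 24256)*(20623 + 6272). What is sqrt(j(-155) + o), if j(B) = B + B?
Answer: I*sqrt(531418615) ≈ 23053.0*I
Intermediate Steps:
o = -531418305 (o = -19759*26895 = -531418305)
j(B) = 2*B
sqrt(j(-155) + o) = sqrt(2*(-155) - 531418305) = sqrt(-310 - 531418305) = sqrt(-531418615) = I*sqrt(531418615)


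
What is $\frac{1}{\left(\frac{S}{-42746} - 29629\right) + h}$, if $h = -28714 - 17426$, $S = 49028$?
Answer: $- \frac{21373}{1619435351} \approx -1.3198 \cdot 10^{-5}$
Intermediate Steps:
$h = -46140$
$\frac{1}{\left(\frac{S}{-42746} - 29629\right) + h} = \frac{1}{\left(\frac{49028}{-42746} - 29629\right) - 46140} = \frac{1}{\left(49028 \left(- \frac{1}{42746}\right) - 29629\right) - 46140} = \frac{1}{\left(- \frac{24514}{21373} - 29629\right) - 46140} = \frac{1}{- \frac{633285131}{21373} - 46140} = \frac{1}{- \frac{1619435351}{21373}} = - \frac{21373}{1619435351}$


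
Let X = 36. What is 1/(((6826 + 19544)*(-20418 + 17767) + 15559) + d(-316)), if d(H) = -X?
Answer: -1/69891347 ≈ -1.4308e-8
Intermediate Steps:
d(H) = -36 (d(H) = -1*36 = -36)
1/(((6826 + 19544)*(-20418 + 17767) + 15559) + d(-316)) = 1/(((6826 + 19544)*(-20418 + 17767) + 15559) - 36) = 1/((26370*(-2651) + 15559) - 36) = 1/((-69906870 + 15559) - 36) = 1/(-69891311 - 36) = 1/(-69891347) = -1/69891347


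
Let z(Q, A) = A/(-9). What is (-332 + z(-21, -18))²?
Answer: 108900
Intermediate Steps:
z(Q, A) = -A/9 (z(Q, A) = A*(-⅑) = -A/9)
(-332 + z(-21, -18))² = (-332 - ⅑*(-18))² = (-332 + 2)² = (-330)² = 108900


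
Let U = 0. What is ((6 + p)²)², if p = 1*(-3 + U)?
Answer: 81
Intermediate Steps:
p = -3 (p = 1*(-3 + 0) = 1*(-3) = -3)
((6 + p)²)² = ((6 - 3)²)² = (3²)² = 9² = 81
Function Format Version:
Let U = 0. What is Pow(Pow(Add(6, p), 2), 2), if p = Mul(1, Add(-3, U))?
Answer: 81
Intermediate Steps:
p = -3 (p = Mul(1, Add(-3, 0)) = Mul(1, -3) = -3)
Pow(Pow(Add(6, p), 2), 2) = Pow(Pow(Add(6, -3), 2), 2) = Pow(Pow(3, 2), 2) = Pow(9, 2) = 81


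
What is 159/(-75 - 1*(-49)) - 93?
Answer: -2577/26 ≈ -99.115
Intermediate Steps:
159/(-75 - 1*(-49)) - 93 = 159/(-75 + 49) - 93 = 159/(-26) - 93 = -1/26*159 - 93 = -159/26 - 93 = -2577/26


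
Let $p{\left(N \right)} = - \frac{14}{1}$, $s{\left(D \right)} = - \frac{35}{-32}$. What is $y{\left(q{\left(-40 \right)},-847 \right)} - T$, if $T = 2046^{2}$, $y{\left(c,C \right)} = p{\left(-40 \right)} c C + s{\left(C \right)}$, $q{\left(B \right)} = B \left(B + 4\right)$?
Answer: $\frac{412460963}{32} \approx 1.2889 \cdot 10^{7}$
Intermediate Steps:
$s{\left(D \right)} = \frac{35}{32}$ ($s{\left(D \right)} = \left(-35\right) \left(- \frac{1}{32}\right) = \frac{35}{32}$)
$p{\left(N \right)} = -14$ ($p{\left(N \right)} = \left(-14\right) 1 = -14$)
$q{\left(B \right)} = B \left(4 + B\right)$
$y{\left(c,C \right)} = \frac{35}{32} - 14 C c$ ($y{\left(c,C \right)} = - 14 c C + \frac{35}{32} = - 14 C c + \frac{35}{32} = \frac{35}{32} - 14 C c$)
$T = 4186116$
$y{\left(q{\left(-40 \right)},-847 \right)} - T = \left(\frac{35}{32} - - 11858 \left(- 40 \left(4 - 40\right)\right)\right) - 4186116 = \left(\frac{35}{32} - - 11858 \left(\left(-40\right) \left(-36\right)\right)\right) - 4186116 = \left(\frac{35}{32} - \left(-11858\right) 1440\right) - 4186116 = \left(\frac{35}{32} + 17075520\right) - 4186116 = \frac{546416675}{32} - 4186116 = \frac{412460963}{32}$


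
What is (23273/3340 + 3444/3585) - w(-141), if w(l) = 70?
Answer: -49549089/798260 ≈ -62.071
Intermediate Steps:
(23273/3340 + 3444/3585) - w(-141) = (23273/3340 + 3444/3585) - 1*70 = (23273*(1/3340) + 3444*(1/3585)) - 70 = (23273/3340 + 1148/1195) - 70 = 6329111/798260 - 70 = -49549089/798260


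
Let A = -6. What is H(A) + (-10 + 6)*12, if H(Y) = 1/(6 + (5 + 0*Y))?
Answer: -527/11 ≈ -47.909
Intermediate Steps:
H(Y) = 1/11 (H(Y) = 1/(6 + (5 + 0)) = 1/(6 + 5) = 1/11)
H(A) + (-10 + 6)*12 = 1/11 + (-10 + 6)*12 = 1/11 - 4*12 = 1/11 - 48 = -527/11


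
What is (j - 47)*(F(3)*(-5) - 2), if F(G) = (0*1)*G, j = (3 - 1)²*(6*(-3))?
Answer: 238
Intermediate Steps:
j = -72 (j = 2²*(-18) = 4*(-18) = -72)
F(G) = 0 (F(G) = 0*G = 0)
(j - 47)*(F(3)*(-5) - 2) = (-72 - 47)*(0*(-5) - 2) = -119*(0 - 2) = -119*(-2) = 238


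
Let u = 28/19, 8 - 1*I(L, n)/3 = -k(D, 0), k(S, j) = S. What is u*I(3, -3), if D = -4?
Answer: 336/19 ≈ 17.684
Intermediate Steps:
I(L, n) = 12 (I(L, n) = 24 - (-3)*(-4) = 24 - 3*4 = 24 - 12 = 12)
u = 28/19 (u = 28*(1/19) = 28/19 ≈ 1.4737)
u*I(3, -3) = (28/19)*12 = 336/19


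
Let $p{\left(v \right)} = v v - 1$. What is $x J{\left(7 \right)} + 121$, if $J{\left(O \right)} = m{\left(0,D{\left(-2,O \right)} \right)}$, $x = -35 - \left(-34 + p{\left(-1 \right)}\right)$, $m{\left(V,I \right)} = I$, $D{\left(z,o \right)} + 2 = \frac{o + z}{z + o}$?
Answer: $122$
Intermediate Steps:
$p{\left(v \right)} = -1 + v^{2}$ ($p{\left(v \right)} = v^{2} - 1 = -1 + v^{2}$)
$D{\left(z,o \right)} = -1$ ($D{\left(z,o \right)} = -2 + \frac{o + z}{z + o} = -2 + \frac{o + z}{o + z} = -2 + 1 = -1$)
$x = -1$ ($x = -35 + \left(34 - \left(-1 + \left(-1\right)^{2}\right)\right) = -35 + \left(34 - \left(-1 + 1\right)\right) = -35 + \left(34 - 0\right) = -35 + \left(34 + 0\right) = -35 + 34 = -1$)
$J{\left(O \right)} = -1$
$x J{\left(7 \right)} + 121 = \left(-1\right) \left(-1\right) + 121 = 1 + 121 = 122$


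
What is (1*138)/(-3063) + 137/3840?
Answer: -36763/3920640 ≈ -0.0093768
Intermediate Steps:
(1*138)/(-3063) + 137/3840 = 138*(-1/3063) + 137*(1/3840) = -46/1021 + 137/3840 = -36763/3920640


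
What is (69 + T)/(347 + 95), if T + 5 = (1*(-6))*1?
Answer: 29/221 ≈ 0.13122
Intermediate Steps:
T = -11 (T = -5 + (1*(-6))*1 = -5 - 6*1 = -5 - 6 = -11)
(69 + T)/(347 + 95) = (69 - 11)/(347 + 95) = 58/442 = 58*(1/442) = 29/221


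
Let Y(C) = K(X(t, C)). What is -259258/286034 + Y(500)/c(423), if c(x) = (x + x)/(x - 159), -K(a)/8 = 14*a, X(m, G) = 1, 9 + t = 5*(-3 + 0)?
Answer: -723065465/20165397 ≈ -35.857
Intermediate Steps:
t = -24 (t = -9 + 5*(-3 + 0) = -9 + 5*(-3) = -9 - 15 = -24)
K(a) = -112*a
Y(C) = -112 (Y(C) = -112*1 = -112)
c(x) = 2*x/(-159 + x) (c(x) = (2*x)/(-159 + x) = 2*x/(-159 + x))
-259258/286034 + Y(500)/c(423) = -259258/286034 - 112/(2*423/(-159 + 423)) = -259258*1/286034 - 112/(2*423/264) = -129629/143017 - 112/(2*423*(1/264)) = -129629/143017 - 112/141/44 = -129629/143017 - 112*44/141 = -129629/143017 - 4928/141 = -723065465/20165397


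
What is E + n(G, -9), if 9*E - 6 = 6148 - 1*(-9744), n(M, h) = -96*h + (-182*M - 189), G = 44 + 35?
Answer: -107429/9 ≈ -11937.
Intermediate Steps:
G = 79
n(M, h) = -189 - 182*M - 96*h (n(M, h) = -96*h + (-189 - 182*M) = -189 - 182*M - 96*h)
E = 15898/9 (E = ⅔ + (6148 - 1*(-9744))/9 = ⅔ + (6148 + 9744)/9 = ⅔ + (⅑)*15892 = ⅔ + 15892/9 = 15898/9 ≈ 1766.4)
E + n(G, -9) = 15898/9 + (-189 - 182*79 - 96*(-9)) = 15898/9 + (-189 - 14378 + 864) = 15898/9 - 13703 = -107429/9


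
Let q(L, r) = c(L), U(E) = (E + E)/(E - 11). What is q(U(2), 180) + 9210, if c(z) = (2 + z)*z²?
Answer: 6714314/729 ≈ 9210.3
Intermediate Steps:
U(E) = 2*E/(-11 + E) (U(E) = (2*E)/(-11 + E) = 2*E/(-11 + E))
c(z) = z²*(2 + z)
q(L, r) = L²*(2 + L)
q(U(2), 180) + 9210 = (2*2/(-11 + 2))²*(2 + 2*2/(-11 + 2)) + 9210 = (2*2/(-9))²*(2 + 2*2/(-9)) + 9210 = (2*2*(-⅑))²*(2 + 2*2*(-⅑)) + 9210 = (-4/9)²*(2 - 4/9) + 9210 = (16/81)*(14/9) + 9210 = 224/729 + 9210 = 6714314/729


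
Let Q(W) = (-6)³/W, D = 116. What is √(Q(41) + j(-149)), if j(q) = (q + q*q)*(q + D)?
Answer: 2*I*√305824863/41 ≈ 853.07*I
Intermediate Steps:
j(q) = (116 + q)*(q + q²) (j(q) = (q + q*q)*(q + 116) = (q + q²)*(116 + q) = (116 + q)*(q + q²))
Q(W) = -216/W
√(Q(41) + j(-149)) = √(-216/41 - 149*(116 + (-149)² + 117*(-149))) = √(-216*1/41 - 149*(116 + 22201 - 17433)) = √(-216/41 - 149*4884) = √(-216/41 - 727716) = √(-29836572/41) = 2*I*√305824863/41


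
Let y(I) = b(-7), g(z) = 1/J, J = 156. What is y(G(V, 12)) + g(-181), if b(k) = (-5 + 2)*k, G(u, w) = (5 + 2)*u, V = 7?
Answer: 3277/156 ≈ 21.006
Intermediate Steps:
g(z) = 1/156
G(u, w) = 7*u
b(k) = -3*k
y(I) = 21 (y(I) = -3*(-7) = 21)
y(G(V, 12)) + g(-181) = 21 + 1/156 = 3277/156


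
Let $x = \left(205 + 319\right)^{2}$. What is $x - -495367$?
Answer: $769943$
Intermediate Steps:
$x = 274576$ ($x = 524^{2} = 274576$)
$x - -495367 = 274576 - -495367 = 274576 + 495367 = 769943$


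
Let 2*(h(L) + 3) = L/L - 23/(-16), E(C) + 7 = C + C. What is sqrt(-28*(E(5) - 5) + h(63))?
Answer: sqrt(3470)/8 ≈ 7.3633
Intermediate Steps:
E(C) = -7 + 2*C (E(C) = -7 + (C + C) = -7 + 2*C)
h(L) = -57/32 (h(L) = -3 + (L/L - 23/(-16))/2 = -3 + (1 - 23*(-1/16))/2 = -3 + (1 + 23/16)/2 = -3 + (1/2)*(39/16) = -3 + 39/32 = -57/32)
sqrt(-28*(E(5) - 5) + h(63)) = sqrt(-28*((-7 + 2*5) - 5) - 57/32) = sqrt(-28*((-7 + 10) - 5) - 57/32) = sqrt(-28*(3 - 5) - 57/32) = sqrt(-28*(-2) - 57/32) = sqrt(56 - 57/32) = sqrt(1735/32) = sqrt(3470)/8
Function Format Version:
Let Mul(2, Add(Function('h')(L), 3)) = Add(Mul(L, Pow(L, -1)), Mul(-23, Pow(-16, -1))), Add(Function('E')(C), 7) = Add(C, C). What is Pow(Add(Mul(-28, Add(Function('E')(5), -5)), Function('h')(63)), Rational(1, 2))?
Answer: Mul(Rational(1, 8), Pow(3470, Rational(1, 2))) ≈ 7.3633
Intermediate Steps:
Function('E')(C) = Add(-7, Mul(2, C)) (Function('E')(C) = Add(-7, Add(C, C)) = Add(-7, Mul(2, C)))
Function('h')(L) = Rational(-57, 32) (Function('h')(L) = Add(-3, Mul(Rational(1, 2), Add(Mul(L, Pow(L, -1)), Mul(-23, Pow(-16, -1))))) = Add(-3, Mul(Rational(1, 2), Add(1, Mul(-23, Rational(-1, 16))))) = Add(-3, Mul(Rational(1, 2), Add(1, Rational(23, 16)))) = Add(-3, Mul(Rational(1, 2), Rational(39, 16))) = Add(-3, Rational(39, 32)) = Rational(-57, 32))
Pow(Add(Mul(-28, Add(Function('E')(5), -5)), Function('h')(63)), Rational(1, 2)) = Pow(Add(Mul(-28, Add(Add(-7, Mul(2, 5)), -5)), Rational(-57, 32)), Rational(1, 2)) = Pow(Add(Mul(-28, Add(Add(-7, 10), -5)), Rational(-57, 32)), Rational(1, 2)) = Pow(Add(Mul(-28, Add(3, -5)), Rational(-57, 32)), Rational(1, 2)) = Pow(Add(Mul(-28, -2), Rational(-57, 32)), Rational(1, 2)) = Pow(Add(56, Rational(-57, 32)), Rational(1, 2)) = Pow(Rational(1735, 32), Rational(1, 2)) = Mul(Rational(1, 8), Pow(3470, Rational(1, 2)))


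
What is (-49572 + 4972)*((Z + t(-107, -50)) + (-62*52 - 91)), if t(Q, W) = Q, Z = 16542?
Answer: -585152000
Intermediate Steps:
(-49572 + 4972)*((Z + t(-107, -50)) + (-62*52 - 91)) = (-49572 + 4972)*((16542 - 107) + (-62*52 - 91)) = -44600*(16435 + (-3224 - 91)) = -44600*(16435 - 3315) = -44600*13120 = -585152000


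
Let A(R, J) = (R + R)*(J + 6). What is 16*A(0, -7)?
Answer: 0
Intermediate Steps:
A(R, J) = 2*R*(6 + J) (A(R, J) = (2*R)*(6 + J) = 2*R*(6 + J))
16*A(0, -7) = 16*(2*0*(6 - 7)) = 16*(2*0*(-1)) = 16*0 = 0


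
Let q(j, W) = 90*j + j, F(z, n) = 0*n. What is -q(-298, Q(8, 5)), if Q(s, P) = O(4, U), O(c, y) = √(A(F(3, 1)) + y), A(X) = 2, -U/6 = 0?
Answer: 27118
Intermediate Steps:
U = 0 (U = -6*0 = 0)
F(z, n) = 0
O(c, y) = √(2 + y)
Q(s, P) = √2 (Q(s, P) = √(2 + 0) = √2)
q(j, W) = 91*j
-q(-298, Q(8, 5)) = -91*(-298) = -1*(-27118) = 27118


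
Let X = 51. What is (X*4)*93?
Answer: 18972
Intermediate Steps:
(X*4)*93 = (51*4)*93 = 204*93 = 18972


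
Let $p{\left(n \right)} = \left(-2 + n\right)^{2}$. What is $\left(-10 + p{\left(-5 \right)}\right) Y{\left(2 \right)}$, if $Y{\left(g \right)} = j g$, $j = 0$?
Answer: $0$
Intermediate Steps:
$Y{\left(g \right)} = 0$ ($Y{\left(g \right)} = 0 g = 0$)
$\left(-10 + p{\left(-5 \right)}\right) Y{\left(2 \right)} = \left(-10 + \left(-2 - 5\right)^{2}\right) 0 = \left(-10 + \left(-7\right)^{2}\right) 0 = \left(-10 + 49\right) 0 = 39 \cdot 0 = 0$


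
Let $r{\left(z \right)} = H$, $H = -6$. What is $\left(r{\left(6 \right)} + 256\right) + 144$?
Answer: $394$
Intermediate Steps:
$r{\left(z \right)} = -6$
$\left(r{\left(6 \right)} + 256\right) + 144 = \left(-6 + 256\right) + 144 = 250 + 144 = 394$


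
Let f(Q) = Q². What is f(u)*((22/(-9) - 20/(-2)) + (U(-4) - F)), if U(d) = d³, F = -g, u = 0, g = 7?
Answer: 0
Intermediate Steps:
F = -7 (F = -1*7 = -7)
f(u)*((22/(-9) - 20/(-2)) + (U(-4) - F)) = 0²*((22/(-9) - 20/(-2)) + ((-4)³ - 1*(-7))) = 0*((22*(-⅑) - 20*(-½)) + (-64 + 7)) = 0*((-22/9 + 10) - 57) = 0*(68/9 - 57) = 0*(-445/9) = 0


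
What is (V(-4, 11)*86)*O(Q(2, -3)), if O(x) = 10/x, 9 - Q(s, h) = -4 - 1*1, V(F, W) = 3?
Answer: 1290/7 ≈ 184.29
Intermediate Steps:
Q(s, h) = 14 (Q(s, h) = 9 - (-4 - 1*1) = 9 - (-4 - 1) = 9 - 1*(-5) = 9 + 5 = 14)
(V(-4, 11)*86)*O(Q(2, -3)) = (3*86)*(10/14) = 258*(10*(1/14)) = 258*(5/7) = 1290/7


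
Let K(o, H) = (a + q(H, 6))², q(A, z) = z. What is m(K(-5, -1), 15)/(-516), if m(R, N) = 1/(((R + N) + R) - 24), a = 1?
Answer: -1/45924 ≈ -2.1775e-5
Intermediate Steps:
K(o, H) = 49 (K(o, H) = (1 + 6)² = 7² = 49)
m(R, N) = 1/(-24 + N + 2*R) (m(R, N) = 1/(((N + R) + R) - 24) = 1/((N + 2*R) - 24) = 1/(-24 + N + 2*R))
m(K(-5, -1), 15)/(-516) = 1/((-24 + 15 + 2*49)*(-516)) = -1/516/(-24 + 15 + 98) = -1/516/89 = (1/89)*(-1/516) = -1/45924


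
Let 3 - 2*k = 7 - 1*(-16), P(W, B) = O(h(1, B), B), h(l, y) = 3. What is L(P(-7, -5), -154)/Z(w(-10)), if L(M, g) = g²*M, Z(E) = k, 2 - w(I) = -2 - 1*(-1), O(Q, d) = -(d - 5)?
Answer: -23716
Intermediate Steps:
O(Q, d) = 5 - d (O(Q, d) = -(-5 + d) = 5 - d)
P(W, B) = 5 - B
w(I) = 3 (w(I) = 2 - (-2 - 1*(-1)) = 2 - (-2 + 1) = 2 - 1*(-1) = 2 + 1 = 3)
k = -10 (k = 3/2 - (7 - 1*(-16))/2 = 3/2 - (7 + 16)/2 = 3/2 - ½*23 = 3/2 - 23/2 = -10)
Z(E) = -10
L(M, g) = M*g²
L(P(-7, -5), -154)/Z(w(-10)) = ((5 - 1*(-5))*(-154)²)/(-10) = ((5 + 5)*23716)*(-⅒) = (10*23716)*(-⅒) = 237160*(-⅒) = -23716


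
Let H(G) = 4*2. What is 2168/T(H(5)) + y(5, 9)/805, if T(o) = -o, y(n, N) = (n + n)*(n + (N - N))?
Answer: -43621/161 ≈ -270.94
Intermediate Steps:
y(n, N) = 2*n**2 (y(n, N) = (2*n)*(n + 0) = (2*n)*n = 2*n**2)
H(G) = 8
2168/T(H(5)) + y(5, 9)/805 = 2168/((-1*8)) + (2*5**2)/805 = 2168/(-8) + (2*25)*(1/805) = 2168*(-1/8) + 50*(1/805) = -271 + 10/161 = -43621/161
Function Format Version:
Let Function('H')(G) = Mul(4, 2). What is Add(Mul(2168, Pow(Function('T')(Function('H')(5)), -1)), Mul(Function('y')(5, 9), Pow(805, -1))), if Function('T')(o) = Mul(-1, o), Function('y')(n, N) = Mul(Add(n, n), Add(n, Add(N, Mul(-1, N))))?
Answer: Rational(-43621, 161) ≈ -270.94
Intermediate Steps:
Function('y')(n, N) = Mul(2, Pow(n, 2)) (Function('y')(n, N) = Mul(Mul(2, n), Add(n, 0)) = Mul(Mul(2, n), n) = Mul(2, Pow(n, 2)))
Function('H')(G) = 8
Add(Mul(2168, Pow(Function('T')(Function('H')(5)), -1)), Mul(Function('y')(5, 9), Pow(805, -1))) = Add(Mul(2168, Pow(Mul(-1, 8), -1)), Mul(Mul(2, Pow(5, 2)), Pow(805, -1))) = Add(Mul(2168, Pow(-8, -1)), Mul(Mul(2, 25), Rational(1, 805))) = Add(Mul(2168, Rational(-1, 8)), Mul(50, Rational(1, 805))) = Add(-271, Rational(10, 161)) = Rational(-43621, 161)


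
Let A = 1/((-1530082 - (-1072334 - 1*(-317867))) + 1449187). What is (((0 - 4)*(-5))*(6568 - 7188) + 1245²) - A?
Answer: 1035701146499/673572 ≈ 1.5376e+6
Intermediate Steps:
A = 1/673572 (A = 1/((-1530082 - (-1072334 + 317867)) + 1449187) = 1/((-1530082 - 1*(-754467)) + 1449187) = 1/((-1530082 + 754467) + 1449187) = 1/(-775615 + 1449187) = 1/673572 ≈ 1.4846e-6)
(((0 - 4)*(-5))*(6568 - 7188) + 1245²) - A = (((0 - 4)*(-5))*(6568 - 7188) + 1245²) - 1*1/673572 = (-4*(-5)*(-620) + 1550025) - 1/673572 = (20*(-620) + 1550025) - 1/673572 = (-12400 + 1550025) - 1/673572 = 1537625 - 1/673572 = 1035701146499/673572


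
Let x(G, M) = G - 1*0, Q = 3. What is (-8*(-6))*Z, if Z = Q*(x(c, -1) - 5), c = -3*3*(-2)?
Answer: 1872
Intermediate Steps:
c = 18 (c = -9*(-2) = 18)
x(G, M) = G (x(G, M) = G + 0 = G)
Z = 39 (Z = 3*(18 - 5) = 3*13 = 39)
(-8*(-6))*Z = -8*(-6)*39 = 48*39 = 1872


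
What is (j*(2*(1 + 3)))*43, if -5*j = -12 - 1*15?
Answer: 9288/5 ≈ 1857.6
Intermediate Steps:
j = 27/5 (j = -(-12 - 1*15)/5 = -(-12 - 15)/5 = -⅕*(-27) = 27/5 ≈ 5.4000)
(j*(2*(1 + 3)))*43 = (27*(2*(1 + 3))/5)*43 = (27*(2*4)/5)*43 = ((27/5)*8)*43 = (216/5)*43 = 9288/5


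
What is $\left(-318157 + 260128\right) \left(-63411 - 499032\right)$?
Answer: $32638004847$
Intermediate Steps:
$\left(-318157 + 260128\right) \left(-63411 - 499032\right) = \left(-58029\right) \left(-562443\right) = 32638004847$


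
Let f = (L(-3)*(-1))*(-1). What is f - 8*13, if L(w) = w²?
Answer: -95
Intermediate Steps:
f = 9 (f = ((-3)²*(-1))*(-1) = (9*(-1))*(-1) = -9*(-1) = 9)
f - 8*13 = 9 - 8*13 = 9 - 104 = -95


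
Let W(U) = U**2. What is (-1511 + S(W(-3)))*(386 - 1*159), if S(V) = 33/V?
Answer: -1026494/3 ≈ -3.4216e+5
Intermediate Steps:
(-1511 + S(W(-3)))*(386 - 1*159) = (-1511 + 33/((-3)**2))*(386 - 1*159) = (-1511 + 33/9)*(386 - 159) = (-1511 + 33*(1/9))*227 = (-1511 + 11/3)*227 = -4522/3*227 = -1026494/3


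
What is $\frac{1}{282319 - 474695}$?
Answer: $- \frac{1}{192376} \approx -5.1982 \cdot 10^{-6}$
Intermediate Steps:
$\frac{1}{282319 - 474695} = \frac{1}{-192376} = - \frac{1}{192376}$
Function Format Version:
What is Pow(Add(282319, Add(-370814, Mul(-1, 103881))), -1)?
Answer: Rational(-1, 192376) ≈ -5.1982e-6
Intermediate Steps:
Pow(Add(282319, Add(-370814, Mul(-1, 103881))), -1) = Pow(Add(282319, Add(-370814, -103881)), -1) = Pow(Add(282319, -474695), -1) = Pow(-192376, -1) = Rational(-1, 192376)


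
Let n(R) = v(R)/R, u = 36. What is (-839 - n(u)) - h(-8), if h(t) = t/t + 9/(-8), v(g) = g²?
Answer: -6999/8 ≈ -874.88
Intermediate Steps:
h(t) = -⅛ (h(t) = 1 + 9*(-⅛) = 1 - 9/8 = -⅛)
n(R) = R (n(R) = R²/R = R)
(-839 - n(u)) - h(-8) = (-839 - 1*36) - 1*(-⅛) = (-839 - 36) + ⅛ = -875 + ⅛ = -6999/8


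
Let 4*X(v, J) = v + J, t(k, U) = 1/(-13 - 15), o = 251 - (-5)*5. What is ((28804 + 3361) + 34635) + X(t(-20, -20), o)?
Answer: 7489327/112 ≈ 66869.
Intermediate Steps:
o = 276 (o = 251 - 1*(-25) = 251 + 25 = 276)
t(k, U) = -1/28 (t(k, U) = 1/(-28) = -1/28)
X(v, J) = J/4 + v/4 (X(v, J) = (v + J)/4 = (J + v)/4 = J/4 + v/4)
((28804 + 3361) + 34635) + X(t(-20, -20), o) = ((28804 + 3361) + 34635) + ((¼)*276 + (¼)*(-1/28)) = (32165 + 34635) + (69 - 1/112) = 66800 + 7727/112 = 7489327/112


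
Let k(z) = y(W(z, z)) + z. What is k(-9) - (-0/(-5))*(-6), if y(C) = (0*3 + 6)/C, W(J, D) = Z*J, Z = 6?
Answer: -82/9 ≈ -9.1111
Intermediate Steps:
W(J, D) = 6*J
y(C) = 6/C (y(C) = (0 + 6)/C = 6/C)
k(z) = z + 1/z (k(z) = 6/((6*z)) + z = 6*(1/(6*z)) + z = 1/z + z = z + 1/z)
k(-9) - (-0/(-5))*(-6) = (-9 + 1/(-9)) - (-0/(-5))*(-6) = (-9 - ⅑) - (-0*(-1)/5)*(-6) = -82/9 - (-4*0)*(-6) = -82/9 - 0*(-6) = -82/9 - 1*0 = -82/9 + 0 = -82/9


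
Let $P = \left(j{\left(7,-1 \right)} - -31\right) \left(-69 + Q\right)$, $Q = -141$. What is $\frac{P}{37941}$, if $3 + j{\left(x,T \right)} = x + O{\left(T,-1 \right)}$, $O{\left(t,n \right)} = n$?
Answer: $- \frac{2380}{12647} \approx -0.18819$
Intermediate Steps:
$j{\left(x,T \right)} = -4 + x$ ($j{\left(x,T \right)} = -3 + \left(x - 1\right) = -3 + \left(-1 + x\right) = -4 + x$)
$P = -7140$ ($P = \left(\left(-4 + 7\right) - -31\right) \left(-69 - 141\right) = \left(3 + 31\right) \left(-210\right) = 34 \left(-210\right) = -7140$)
$\frac{P}{37941} = - \frac{7140}{37941} = \left(-7140\right) \frac{1}{37941} = - \frac{2380}{12647}$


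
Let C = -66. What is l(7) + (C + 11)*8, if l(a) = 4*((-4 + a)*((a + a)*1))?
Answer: -272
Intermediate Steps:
l(a) = 8*a*(-4 + a) (l(a) = 4*((-4 + a)*((2*a)*1)) = 4*((-4 + a)*(2*a)) = 4*(2*a*(-4 + a)) = 8*a*(-4 + a))
l(7) + (C + 11)*8 = 8*7*(-4 + 7) + (-66 + 11)*8 = 8*7*3 - 55*8 = 168 - 440 = -272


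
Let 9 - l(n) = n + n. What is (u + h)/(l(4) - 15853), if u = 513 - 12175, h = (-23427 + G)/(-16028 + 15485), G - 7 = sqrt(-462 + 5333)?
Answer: 3154523/4303818 + sqrt(4871)/8607636 ≈ 0.73297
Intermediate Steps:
G = 7 + sqrt(4871) (G = 7 + sqrt(-462 + 5333) = 7 + sqrt(4871) ≈ 76.793)
h = 23420/543 - sqrt(4871)/543 (h = (-23427 + (7 + sqrt(4871)))/(-16028 + 15485) = (-23420 + sqrt(4871))/(-543) = (-23420 + sqrt(4871))*(-1/543) = 23420/543 - sqrt(4871)/543 ≈ 43.002)
u = -11662
l(n) = 9 - 2*n (l(n) = 9 - (n + n) = 9 - 2*n)
(u + h)/(l(4) - 15853) = (-11662 + (23420/543 - sqrt(4871)/543))/((9 - 2*4) - 15853) = (-6309046/543 - sqrt(4871)/543)/((9 - 8) - 15853) = (-6309046/543 - sqrt(4871)/543)/(1 - 15853) = (-6309046/543 - sqrt(4871)/543)/(-15852) = (-6309046/543 - sqrt(4871)/543)*(-1/15852) = 3154523/4303818 + sqrt(4871)/8607636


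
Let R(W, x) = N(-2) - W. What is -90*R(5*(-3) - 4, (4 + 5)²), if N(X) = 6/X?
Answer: -1440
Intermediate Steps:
R(W, x) = -3 - W (R(W, x) = 6/(-2) - W = 6*(-½) - W = -3 - W)
-90*R(5*(-3) - 4, (4 + 5)²) = -90*(-3 - (5*(-3) - 4)) = -90*(-3 - (-15 - 4)) = -90*(-3 - 1*(-19)) = -90*(-3 + 19) = -90*16 = -1440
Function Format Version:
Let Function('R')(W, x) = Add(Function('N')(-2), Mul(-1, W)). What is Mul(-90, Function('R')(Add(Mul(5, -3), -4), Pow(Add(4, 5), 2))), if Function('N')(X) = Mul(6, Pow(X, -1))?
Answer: -1440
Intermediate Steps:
Function('R')(W, x) = Add(-3, Mul(-1, W)) (Function('R')(W, x) = Add(Mul(6, Pow(-2, -1)), Mul(-1, W)) = Add(Mul(6, Rational(-1, 2)), Mul(-1, W)) = Add(-3, Mul(-1, W)))
Mul(-90, Function('R')(Add(Mul(5, -3), -4), Pow(Add(4, 5), 2))) = Mul(-90, Add(-3, Mul(-1, Add(Mul(5, -3), -4)))) = Mul(-90, Add(-3, Mul(-1, Add(-15, -4)))) = Mul(-90, Add(-3, Mul(-1, -19))) = Mul(-90, Add(-3, 19)) = Mul(-90, 16) = -1440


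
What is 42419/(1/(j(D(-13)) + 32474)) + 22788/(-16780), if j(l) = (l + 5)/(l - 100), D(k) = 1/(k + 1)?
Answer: 6940176694619478/5038195 ≈ 1.3775e+9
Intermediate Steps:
D(k) = 1/(1 + k)
j(l) = (5 + l)/(-100 + l)
42419/(1/(j(D(-13)) + 32474)) + 22788/(-16780) = 42419/(1/((5 + 1/(1 - 13))/(-100 + 1/(1 - 13)) + 32474)) + 22788/(-16780) = 42419/(1/((5 + 1/(-12))/(-100 + 1/(-12)) + 32474)) + 22788*(-1/16780) = 42419/(1/((5 - 1/12)/(-100 - 1/12) + 32474)) - 5697/4195 = 42419/(1/((59/12)/(-1201/12) + 32474)) - 5697/4195 = 42419/(1/(-12/1201*59/12 + 32474)) - 5697/4195 = 42419/(1/(-59/1201 + 32474)) - 5697/4195 = 42419/(1/(39001215/1201)) - 5697/4195 = 42419/(1201/39001215) - 5697/4195 = 42419*(39001215/1201) - 5697/4195 = 1654392539085/1201 - 5697/4195 = 6940176694619478/5038195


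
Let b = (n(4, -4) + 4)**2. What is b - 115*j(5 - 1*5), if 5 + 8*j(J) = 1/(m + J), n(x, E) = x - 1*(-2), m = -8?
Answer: 11115/64 ≈ 173.67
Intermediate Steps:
n(x, E) = 2 + x (n(x, E) = x + 2 = 2 + x)
b = 100 (b = ((2 + 4) + 4)**2 = (6 + 4)**2 = 10**2 = 100)
j(J) = -5/8 + 1/(8*(-8 + J))
b - 115*j(5 - 1*5) = 100 - 115*(41 - 5*(5 - 1*5))/(8*(-8 + (5 - 1*5))) = 100 - 115*(41 - 5*(5 - 5))/(8*(-8 + (5 - 5))) = 100 - 115*(41 - 5*0)/(8*(-8 + 0)) = 100 - 115*(41 + 0)/(8*(-8)) = 100 - 115*(-1)*41/(8*8) = 100 - 115*(-41/64) = 100 + 4715/64 = 11115/64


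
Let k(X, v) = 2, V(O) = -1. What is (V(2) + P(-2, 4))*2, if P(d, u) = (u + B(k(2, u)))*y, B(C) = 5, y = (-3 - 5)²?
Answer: 1150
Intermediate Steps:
y = 64 (y = (-8)² = 64)
P(d, u) = 320 + 64*u (P(d, u) = (u + 5)*64 = (5 + u)*64 = 320 + 64*u)
(V(2) + P(-2, 4))*2 = (-1 + (320 + 64*4))*2 = (-1 + (320 + 256))*2 = (-1 + 576)*2 = 575*2 = 1150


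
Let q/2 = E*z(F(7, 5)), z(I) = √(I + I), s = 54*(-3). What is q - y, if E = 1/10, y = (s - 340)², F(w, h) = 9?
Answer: -252004 + 3*√2/5 ≈ -2.5200e+5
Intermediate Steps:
s = -162
z(I) = √2*√I (z(I) = √(2*I) = √2*√I)
y = 252004 (y = (-162 - 340)² = (-502)² = 252004)
E = ⅒ ≈ 0.10000
q = 3*√2/5 (q = 2*((√2*√9)/10) = 2*((√2*3)/10) = 2*((3*√2)/10) = 2*(3*√2/10) = 3*√2/5 ≈ 0.84853)
q - y = 3*√2/5 - 1*252004 = 3*√2/5 - 252004 = -252004 + 3*√2/5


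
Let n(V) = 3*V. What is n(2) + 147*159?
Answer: 23379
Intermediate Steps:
n(2) + 147*159 = 3*2 + 147*159 = 6 + 23373 = 23379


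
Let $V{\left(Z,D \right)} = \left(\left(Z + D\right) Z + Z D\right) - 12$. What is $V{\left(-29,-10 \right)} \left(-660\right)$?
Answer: $-929940$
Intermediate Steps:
$V{\left(Z,D \right)} = -12 + D Z + Z \left(D + Z\right)$ ($V{\left(Z,D \right)} = \left(\left(D + Z\right) Z + D Z\right) - 12 = \left(Z \left(D + Z\right) + D Z\right) - 12 = \left(D Z + Z \left(D + Z\right)\right) - 12 = -12 + D Z + Z \left(D + Z\right)$)
$V{\left(-29,-10 \right)} \left(-660\right) = \left(-12 + \left(-29\right)^{2} + 2 \left(-10\right) \left(-29\right)\right) \left(-660\right) = \left(-12 + 841 + 580\right) \left(-660\right) = 1409 \left(-660\right) = -929940$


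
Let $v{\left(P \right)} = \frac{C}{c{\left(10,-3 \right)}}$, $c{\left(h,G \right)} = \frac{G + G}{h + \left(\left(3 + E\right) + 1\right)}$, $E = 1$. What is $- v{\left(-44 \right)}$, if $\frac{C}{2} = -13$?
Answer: $-65$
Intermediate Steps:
$c{\left(h,G \right)} = \frac{2 G}{5 + h}$ ($c{\left(h,G \right)} = \frac{G + G}{h + \left(\left(3 + 1\right) + 1\right)} = \frac{2 G}{h + \left(4 + 1\right)} = \frac{2 G}{h + 5} = \frac{2 G}{5 + h}$)
$C = -26$ ($C = 2 \left(-13\right) = -26$)
$v{\left(P \right)} = 65$ ($v{\left(P \right)} = - \frac{26}{2 \left(-3\right) \frac{1}{5 + 10}} = - \frac{26}{2 \left(-3\right) \frac{1}{15}} = - \frac{26}{- \frac{2}{5}} = \left(-26\right) \left(- \frac{5}{2}\right) = 65$)
$- v{\left(-44 \right)} = \left(-1\right) 65 = -65$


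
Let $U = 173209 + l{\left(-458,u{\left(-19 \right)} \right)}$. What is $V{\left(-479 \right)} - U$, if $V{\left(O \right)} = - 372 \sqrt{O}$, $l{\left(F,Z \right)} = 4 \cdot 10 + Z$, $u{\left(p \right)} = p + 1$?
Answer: $-173231 - 372 i \sqrt{479} \approx -1.7323 \cdot 10^{5} - 8141.6 i$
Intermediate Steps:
$u{\left(p \right)} = 1 + p$
$l{\left(F,Z \right)} = 40 + Z$
$U = 173231$ ($U = 173209 + \left(40 + \left(1 - 19\right)\right) = 173209 + \left(40 - 18\right) = 173209 + 22 = 173231$)
$V{\left(-479 \right)} - U = - 372 \sqrt{-479} - 173231 = - 372 i \sqrt{479} - 173231 = -173231 - 372 i \sqrt{479}$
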